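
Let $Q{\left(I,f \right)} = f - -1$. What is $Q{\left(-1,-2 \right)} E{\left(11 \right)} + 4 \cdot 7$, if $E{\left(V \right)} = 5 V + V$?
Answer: $-38$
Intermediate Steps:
$Q{\left(I,f \right)} = 1 + f$ ($Q{\left(I,f \right)} = f + 1 = 1 + f$)
$E{\left(V \right)} = 6 V$
$Q{\left(-1,-2 \right)} E{\left(11 \right)} + 4 \cdot 7 = \left(1 - 2\right) 6 \cdot 11 + 4 \cdot 7 = \left(-1\right) 66 + 28 = -66 + 28 = -38$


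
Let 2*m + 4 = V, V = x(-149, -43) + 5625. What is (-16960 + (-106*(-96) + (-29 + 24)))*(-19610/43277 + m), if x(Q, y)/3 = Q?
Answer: -759947007321/43277 ≈ -1.7560e+7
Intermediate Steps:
x(Q, y) = 3*Q
V = 5178 (V = 3*(-149) + 5625 = -447 + 5625 = 5178)
m = 2587 (m = -2 + (½)*5178 = -2 + 2589 = 2587)
(-16960 + (-106*(-96) + (-29 + 24)))*(-19610/43277 + m) = (-16960 + (-106*(-96) + (-29 + 24)))*(-19610/43277 + 2587) = (-16960 + (10176 - 5))*(-19610*1/43277 + 2587) = (-16960 + 10171)*(-19610/43277 + 2587) = -6789*111937989/43277 = -759947007321/43277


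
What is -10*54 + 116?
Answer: -424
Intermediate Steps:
-10*54 + 116 = -540 + 116 = -424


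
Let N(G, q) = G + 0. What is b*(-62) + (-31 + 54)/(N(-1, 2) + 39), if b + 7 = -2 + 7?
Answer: 4735/38 ≈ 124.61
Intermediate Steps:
N(G, q) = G
b = -2 (b = -7 + (-2 + 7) = -7 + 5 = -2)
b*(-62) + (-31 + 54)/(N(-1, 2) + 39) = -2*(-62) + (-31 + 54)/(-1 + 39) = 124 + 23/38 = 4735/38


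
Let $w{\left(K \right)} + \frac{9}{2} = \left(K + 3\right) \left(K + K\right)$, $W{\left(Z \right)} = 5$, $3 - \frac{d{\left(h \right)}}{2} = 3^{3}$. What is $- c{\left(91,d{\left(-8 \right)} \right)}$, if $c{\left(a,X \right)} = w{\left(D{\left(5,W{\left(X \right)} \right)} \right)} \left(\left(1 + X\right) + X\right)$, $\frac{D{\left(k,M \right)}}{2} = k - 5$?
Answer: $- \frac{855}{2} \approx -427.5$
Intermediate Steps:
$d{\left(h \right)} = -48$ ($d{\left(h \right)} = 6 - 2 \cdot 3^{3} = 6 - 54 = -48$)
$D{\left(k,M \right)} = -10 + 2 k$ ($D{\left(k,M \right)} = 2 \left(k - 5\right) = 2 \left(-5 + k\right) = -10 + 2 k$)
$w{\left(K \right)} = - \frac{9}{2} + 2 K \left(3 + K\right)$ ($w{\left(K \right)} = - \frac{9}{2} + \left(K + 3\right) \left(K + K\right) = - \frac{9}{2} + \left(3 + K\right) 2 K = - \frac{9}{2} + 2 K \left(3 + K\right)$)
$c{\left(a,X \right)} = - \frac{9}{2} - 9 X$ ($c{\left(a,X \right)} = \left(- \frac{9}{2} + 2 \left(-10 + 2 \cdot 5\right)^{2} + 6 \left(-10 + 2 \cdot 5\right)\right) \left(\left(1 + X\right) + X\right) = \left(- \frac{9}{2} + 2 \left(-10 + 10\right)^{2} + 6 \left(-10 + 10\right)\right) \left(1 + 2 X\right) = \left(- \frac{9}{2} + 2 \cdot 0^{2} + 6 \cdot 0\right) \left(1 + 2 X\right) = \left(- \frac{9}{2} + 2 \cdot 0 + 0\right) \left(1 + 2 X\right) = \left(- \frac{9}{2} + 0 + 0\right) \left(1 + 2 X\right) = - \frac{9 \left(1 + 2 X\right)}{2} = - \frac{9}{2} - 9 X$)
$- c{\left(91,d{\left(-8 \right)} \right)} = - (- \frac{9}{2} - -432) = - (- \frac{9}{2} + 432) = \left(-1\right) \frac{855}{2} = - \frac{855}{2}$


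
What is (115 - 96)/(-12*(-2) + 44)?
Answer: 19/68 ≈ 0.27941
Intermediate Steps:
(115 - 96)/(-12*(-2) + 44) = 19/(24 + 44) = 19/68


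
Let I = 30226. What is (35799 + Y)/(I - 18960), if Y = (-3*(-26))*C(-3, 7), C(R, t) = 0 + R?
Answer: 35565/11266 ≈ 3.1568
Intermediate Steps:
C(R, t) = R
Y = -234 (Y = -3*(-26)*(-3) = 78*(-3) = -234)
(35799 + Y)/(I - 18960) = (35799 - 234)/(30226 - 18960) = 35565/11266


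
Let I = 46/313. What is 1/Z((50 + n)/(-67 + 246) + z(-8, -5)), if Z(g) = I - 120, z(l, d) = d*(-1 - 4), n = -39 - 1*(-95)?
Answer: -313/37514 ≈ -0.0083435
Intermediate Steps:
n = 56 (n = -39 + 95 = 56)
I = 46/313 (I = 46*(1/313) = 46/313 ≈ 0.14696)
z(l, d) = -5*d (z(l, d) = d*(-5) = -5*d)
Z(g) = -37514/313 (Z(g) = 46/313 - 120 = -37514/313)
1/Z((50 + n)/(-67 + 246) + z(-8, -5)) = 1/(-37514/313) = -313/37514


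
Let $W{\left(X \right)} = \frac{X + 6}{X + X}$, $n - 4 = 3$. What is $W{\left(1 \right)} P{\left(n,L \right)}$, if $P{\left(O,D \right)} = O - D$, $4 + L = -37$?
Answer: $168$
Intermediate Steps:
$n = 7$ ($n = 4 + 3 = 7$)
$L = -41$ ($L = -4 - 37 = -41$)
$W{\left(X \right)} = \frac{6 + X}{2 X}$
$W{\left(1 \right)} P{\left(n,L \right)} = \frac{6 + 1}{2 \cdot 1} \left(7 - -41\right) = \frac{1}{2} \cdot 1 \cdot 7 \left(7 + 41\right) = \frac{7}{2} \cdot 48 = 168$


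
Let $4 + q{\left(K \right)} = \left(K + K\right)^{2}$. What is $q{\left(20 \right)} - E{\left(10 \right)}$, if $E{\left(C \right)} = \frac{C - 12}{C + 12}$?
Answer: $\frac{17557}{11} \approx 1596.1$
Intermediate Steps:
$q{\left(K \right)} = -4 + 4 K^{2}$ ($q{\left(K \right)} = -4 + \left(K + K\right)^{2} = -4 + \left(2 K\right)^{2} = -4 + 4 K^{2}$)
$E{\left(C \right)} = \frac{-12 + C}{12 + C}$
$q{\left(20 \right)} - E{\left(10 \right)} = \left(-4 + 4 \cdot 20^{2}\right) - \frac{-12 + 10}{12 + 10} = \left(-4 + 4 \cdot 400\right) - \frac{1}{22} \left(-2\right) = \left(-4 + 1600\right) - \frac{1}{22} \left(-2\right) = 1596 - - \frac{1}{11} = 1596 + \frac{1}{11} = \frac{17557}{11}$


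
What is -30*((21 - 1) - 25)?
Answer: 150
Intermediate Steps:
-30*((21 - 1) - 25) = -30*(20 - 25) = -30*(-5) = 150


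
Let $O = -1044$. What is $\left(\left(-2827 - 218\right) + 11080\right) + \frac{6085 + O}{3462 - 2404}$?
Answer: $\frac{8506071}{1058} \approx 8039.8$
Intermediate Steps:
$\left(\left(-2827 - 218\right) + 11080\right) + \frac{6085 + O}{3462 - 2404} = \left(\left(-2827 - 218\right) + 11080\right) + \frac{6085 - 1044}{3462 - 2404} = \left(\left(-2827 - 218\right) + 11080\right) + \frac{5041}{1058} = \left(-3045 + 11080\right) + 5041 \cdot \frac{1}{1058} = 8035 + \frac{5041}{1058} = \frac{8506071}{1058}$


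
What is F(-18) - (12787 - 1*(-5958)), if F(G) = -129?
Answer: -18874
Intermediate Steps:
F(-18) - (12787 - 1*(-5958)) = -129 - (12787 - 1*(-5958)) = -129 - (12787 + 5958) = -129 - 1*18745 = -129 - 18745 = -18874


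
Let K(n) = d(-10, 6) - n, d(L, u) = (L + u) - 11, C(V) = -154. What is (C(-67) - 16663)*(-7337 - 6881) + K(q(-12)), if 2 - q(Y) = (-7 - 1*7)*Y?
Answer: 239104257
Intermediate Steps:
d(L, u) = -11 + L + u
q(Y) = 2 + 14*Y (q(Y) = 2 - (-7 - 1*7)*Y = 2 - (-7 - 7)*Y = 2 - (-14)*Y = 2 + 14*Y)
K(n) = -15 - n (K(n) = (-11 - 10 + 6) - n = -15 - n)
(C(-67) - 16663)*(-7337 - 6881) + K(q(-12)) = (-154 - 16663)*(-7337 - 6881) + (-15 - (2 + 14*(-12))) = -16817*(-14218) + (-15 - (2 - 168)) = 239104106 + (-15 - 1*(-166)) = 239104106 + (-15 + 166) = 239104106 + 151 = 239104257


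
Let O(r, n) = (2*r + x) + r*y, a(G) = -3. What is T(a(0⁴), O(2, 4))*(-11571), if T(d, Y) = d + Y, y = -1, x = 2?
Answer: -11571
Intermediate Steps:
O(r, n) = 2 + r (O(r, n) = (2*r + 2) + r*(-1) = (2 + 2*r) - r = 2 + r)
T(d, Y) = Y + d
T(a(0⁴), O(2, 4))*(-11571) = ((2 + 2) - 3)*(-11571) = (4 - 3)*(-11571) = 1*(-11571) = -11571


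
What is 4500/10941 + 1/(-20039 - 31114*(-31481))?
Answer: 2415521393147/5872937671671 ≈ 0.41130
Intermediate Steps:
4500/10941 + 1/(-20039 - 31114*(-31481)) = 4500*(1/10941) - 1/31481/(-51153) = 1500/3647 - 1/51153*(-1/31481) = 1500/3647 + 1/1610347593 = 2415521393147/5872937671671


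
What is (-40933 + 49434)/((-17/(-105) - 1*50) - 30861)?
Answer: -892605/3245638 ≈ -0.27502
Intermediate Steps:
(-40933 + 49434)/((-17/(-105) - 1*50) - 30861) = 8501/((-17*(-1/105) - 50) - 30861) = 8501/((17/105 - 50) - 30861) = 8501/(-5233/105 - 30861) = 8501/(-3245638/105) = 8501*(-105/3245638) = -892605/3245638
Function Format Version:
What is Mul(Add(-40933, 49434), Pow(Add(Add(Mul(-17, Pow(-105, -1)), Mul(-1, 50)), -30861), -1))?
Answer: Rational(-892605, 3245638) ≈ -0.27502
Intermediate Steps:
Mul(Add(-40933, 49434), Pow(Add(Add(Mul(-17, Pow(-105, -1)), Mul(-1, 50)), -30861), -1)) = Mul(8501, Pow(Add(Add(Mul(-17, Rational(-1, 105)), -50), -30861), -1)) = Mul(8501, Pow(Add(Add(Rational(17, 105), -50), -30861), -1)) = Mul(8501, Pow(Add(Rational(-5233, 105), -30861), -1)) = Mul(8501, Pow(Rational(-3245638, 105), -1)) = Mul(8501, Rational(-105, 3245638)) = Rational(-892605, 3245638)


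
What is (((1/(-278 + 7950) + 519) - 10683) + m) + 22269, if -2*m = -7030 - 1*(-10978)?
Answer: 77725033/7672 ≈ 10131.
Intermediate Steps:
m = -1974 (m = -(-7030 - 1*(-10978))/2 = -(-7030 + 10978)/2 = -½*3948 = -1974)
(((1/(-278 + 7950) + 519) - 10683) + m) + 22269 = (((1/(-278 + 7950) + 519) - 10683) - 1974) + 22269 = (((1/7672 + 519) - 10683) - 1974) + 22269 = ((3981769/7672 - 10683) - 1974) + 22269 = (-77978207/7672 - 1974) + 22269 = -93122735/7672 + 22269 = 77725033/7672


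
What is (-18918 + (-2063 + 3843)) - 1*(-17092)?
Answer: -46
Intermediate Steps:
(-18918 + (-2063 + 3843)) - 1*(-17092) = (-18918 + 1780) + 17092 = -17138 + 17092 = -46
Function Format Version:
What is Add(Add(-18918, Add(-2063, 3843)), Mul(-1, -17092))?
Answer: -46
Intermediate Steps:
Add(Add(-18918, Add(-2063, 3843)), Mul(-1, -17092)) = Add(Add(-18918, 1780), 17092) = Add(-17138, 17092) = -46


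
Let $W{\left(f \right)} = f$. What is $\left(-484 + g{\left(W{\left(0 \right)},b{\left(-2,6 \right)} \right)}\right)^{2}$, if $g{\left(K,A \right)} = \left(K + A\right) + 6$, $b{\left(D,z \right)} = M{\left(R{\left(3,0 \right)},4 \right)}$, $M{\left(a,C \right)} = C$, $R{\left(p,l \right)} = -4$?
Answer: $224676$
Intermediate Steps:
$b{\left(D,z \right)} = 4$
$g{\left(K,A \right)} = 6 + A + K$ ($g{\left(K,A \right)} = \left(A + K\right) + 6 = 6 + A + K$)
$\left(-484 + g{\left(W{\left(0 \right)},b{\left(-2,6 \right)} \right)}\right)^{2} = \left(-484 + \left(6 + 4 + 0\right)\right)^{2} = \left(-484 + 10\right)^{2} = \left(-474\right)^{2} = 224676$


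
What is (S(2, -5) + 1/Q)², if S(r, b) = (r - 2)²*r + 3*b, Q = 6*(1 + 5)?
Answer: 290521/1296 ≈ 224.17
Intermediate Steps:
Q = 36 (Q = 6*6 = 36)
S(r, b) = 3*b + r*(-2 + r)² (S(r, b) = (-2 + r)²*r + 3*b = r*(-2 + r)² + 3*b = 3*b + r*(-2 + r)²)
(S(2, -5) + 1/Q)² = ((3*(-5) + 2*(-2 + 2)²) + 1/36)² = ((-15 + 2*0²) + 1/36)² = ((-15 + 2*0) + 1/36)² = ((-15 + 0) + 1/36)² = (-15 + 1/36)² = (-539/36)² = 290521/1296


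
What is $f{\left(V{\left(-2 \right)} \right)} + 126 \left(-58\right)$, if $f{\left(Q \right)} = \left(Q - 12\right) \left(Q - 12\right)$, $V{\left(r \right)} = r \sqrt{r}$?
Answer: $-7172 + 48 i \sqrt{2} \approx -7172.0 + 67.882 i$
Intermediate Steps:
$V{\left(r \right)} = r^{\frac{3}{2}}$
$f{\left(Q \right)} = \left(-12 + Q\right)^{2}$ ($f{\left(Q \right)} = \left(-12 + Q\right) \left(-12 + Q\right) = \left(-12 + Q\right)^{2}$)
$f{\left(V{\left(-2 \right)} \right)} + 126 \left(-58\right) = \left(-12 + \left(-2\right)^{\frac{3}{2}}\right)^{2} + 126 \left(-58\right) = \left(-12 - 2 i \sqrt{2}\right)^{2} - 7308 = -7308 + \left(-12 - 2 i \sqrt{2}\right)^{2}$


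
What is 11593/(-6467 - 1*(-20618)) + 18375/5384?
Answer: 322441337/76188984 ≈ 4.2321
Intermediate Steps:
11593/(-6467 - 1*(-20618)) + 18375/5384 = 11593/(-6467 + 20618) + 18375*(1/5384) = 11593/14151 + 18375/5384 = 322441337/76188984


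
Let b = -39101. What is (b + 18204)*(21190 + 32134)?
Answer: -1114311628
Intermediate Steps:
(b + 18204)*(21190 + 32134) = (-39101 + 18204)*(21190 + 32134) = -20897*53324 = -1114311628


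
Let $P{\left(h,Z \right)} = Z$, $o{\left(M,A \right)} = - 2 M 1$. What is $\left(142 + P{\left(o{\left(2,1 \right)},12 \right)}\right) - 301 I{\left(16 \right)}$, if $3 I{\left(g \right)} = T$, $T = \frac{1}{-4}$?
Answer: $\frac{2149}{12} \approx 179.08$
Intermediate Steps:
$T = - \frac{1}{4} \approx -0.25$
$o{\left(M,A \right)} = - 2 M$
$I{\left(g \right)} = - \frac{1}{12}$ ($I{\left(g \right)} = \frac{1}{3} \left(- \frac{1}{4}\right) = - \frac{1}{12}$)
$\left(142 + P{\left(o{\left(2,1 \right)},12 \right)}\right) - 301 I{\left(16 \right)} = \left(142 + 12\right) - - \frac{301}{12} = 154 + \frac{301}{12} = \frac{2149}{12}$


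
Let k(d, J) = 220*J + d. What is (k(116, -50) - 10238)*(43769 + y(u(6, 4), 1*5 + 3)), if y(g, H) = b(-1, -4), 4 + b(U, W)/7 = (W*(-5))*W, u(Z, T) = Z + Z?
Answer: -912069082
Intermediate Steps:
u(Z, T) = 2*Z
b(U, W) = -28 - 35*W² (b(U, W) = -28 + 7*((W*(-5))*W) = -28 + 7*((-5*W)*W) = -28 + 7*(-5*W²) = -28 - 35*W²)
y(g, H) = -588 (y(g, H) = -28 - 35*(-4)² = -28 - 35*16 = -28 - 560 = -588)
k(d, J) = d + 220*J
(k(116, -50) - 10238)*(43769 + y(u(6, 4), 1*5 + 3)) = ((116 + 220*(-50)) - 10238)*(43769 - 588) = ((116 - 11000) - 10238)*43181 = (-10884 - 10238)*43181 = -21122*43181 = -912069082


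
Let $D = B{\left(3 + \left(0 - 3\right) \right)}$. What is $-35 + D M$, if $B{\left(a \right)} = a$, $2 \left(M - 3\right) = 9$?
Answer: $-35$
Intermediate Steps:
$M = \frac{15}{2}$ ($M = 3 + \frac{1}{2} \cdot 9 = 3 + \frac{9}{2} = \frac{15}{2} \approx 7.5$)
$D = 0$ ($D = 3 + \left(0 - 3\right) = 3 - 3 = 0$)
$-35 + D M = -35 + 0 \cdot \frac{15}{2} = -35 + 0 = -35$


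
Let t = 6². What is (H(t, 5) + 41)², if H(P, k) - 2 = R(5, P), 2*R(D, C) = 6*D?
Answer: 3364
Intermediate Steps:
R(D, C) = 3*D (R(D, C) = (6*D)/2 = 3*D)
t = 36
H(P, k) = 17 (H(P, k) = 2 + 3*5 = 2 + 15 = 17)
(H(t, 5) + 41)² = (17 + 41)² = 58² = 3364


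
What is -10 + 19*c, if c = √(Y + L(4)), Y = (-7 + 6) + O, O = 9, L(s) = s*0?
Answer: -10 + 38*√2 ≈ 43.740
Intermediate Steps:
L(s) = 0
Y = 8 (Y = (-7 + 6) + 9 = -1 + 9 = 8)
c = 2*√2 (c = √(8 + 0) = √8 = 2*√2 ≈ 2.8284)
-10 + 19*c = -10 + 19*(2*√2) = -10 + 38*√2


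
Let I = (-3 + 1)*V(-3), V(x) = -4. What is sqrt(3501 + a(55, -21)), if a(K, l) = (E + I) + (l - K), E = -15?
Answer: sqrt(3418) ≈ 58.464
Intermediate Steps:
I = 8 (I = (-3 + 1)*(-4) = -2*(-4) = 8)
a(K, l) = -7 + l - K (a(K, l) = (-15 + 8) + (l - K) = -7 + (l - K) = -7 + l - K)
sqrt(3501 + a(55, -21)) = sqrt(3501 + (-7 - 21 - 1*55)) = sqrt(3501 + (-7 - 21 - 55)) = sqrt(3501 - 83) = sqrt(3418)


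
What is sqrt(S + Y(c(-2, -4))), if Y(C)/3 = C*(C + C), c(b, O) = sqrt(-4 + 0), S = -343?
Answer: I*sqrt(367) ≈ 19.157*I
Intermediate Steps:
c(b, O) = 2*I (c(b, O) = sqrt(-4) = 2*I)
Y(C) = 6*C**2 (Y(C) = 3*(C*(C + C)) = 3*(C*(2*C)) = 3*(2*C**2) = 6*C**2)
sqrt(S + Y(c(-2, -4))) = sqrt(-343 + 6*(2*I)**2) = sqrt(-343 + 6*(-4)) = sqrt(-343 - 24) = sqrt(-367) = I*sqrt(367)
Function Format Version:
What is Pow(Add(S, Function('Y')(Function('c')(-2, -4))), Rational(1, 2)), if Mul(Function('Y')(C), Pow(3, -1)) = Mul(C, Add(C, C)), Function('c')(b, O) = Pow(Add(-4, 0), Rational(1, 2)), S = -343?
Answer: Mul(I, Pow(367, Rational(1, 2))) ≈ Mul(19.157, I)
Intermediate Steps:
Function('c')(b, O) = Mul(2, I) (Function('c')(b, O) = Pow(-4, Rational(1, 2)) = Mul(2, I))
Function('Y')(C) = Mul(6, Pow(C, 2)) (Function('Y')(C) = Mul(3, Mul(C, Add(C, C))) = Mul(3, Mul(C, Mul(2, C))) = Mul(3, Mul(2, Pow(C, 2))) = Mul(6, Pow(C, 2)))
Pow(Add(S, Function('Y')(Function('c')(-2, -4))), Rational(1, 2)) = Pow(Add(-343, Mul(6, Pow(Mul(2, I), 2))), Rational(1, 2)) = Pow(Add(-343, Mul(6, -4)), Rational(1, 2)) = Pow(Add(-343, -24), Rational(1, 2)) = Pow(-367, Rational(1, 2)) = Mul(I, Pow(367, Rational(1, 2)))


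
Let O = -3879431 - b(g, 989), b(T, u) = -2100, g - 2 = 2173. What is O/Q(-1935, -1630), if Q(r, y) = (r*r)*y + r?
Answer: 3877331/6103088685 ≈ 0.00063531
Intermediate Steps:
g = 2175 (g = 2 + 2173 = 2175)
Q(r, y) = r + y*r² (Q(r, y) = r²*y + r = y*r² + r = r + y*r²)
O = -3877331 (O = -3879431 - 1*(-2100) = -3879431 + 2100 = -3877331)
O/Q(-1935, -1630) = -3877331*(-1/(1935*(1 - 1935*(-1630)))) = -3877331*(-1/(1935*(1 + 3154050))) = -3877331/((-1935*3154051)) = -3877331/(-6103088685) = -3877331*(-1/6103088685) = 3877331/6103088685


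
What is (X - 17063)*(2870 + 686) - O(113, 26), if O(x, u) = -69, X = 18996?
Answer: 6873817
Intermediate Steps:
(X - 17063)*(2870 + 686) - O(113, 26) = (18996 - 17063)*(2870 + 686) - 1*(-69) = 1933*3556 + 69 = 6873748 + 69 = 6873817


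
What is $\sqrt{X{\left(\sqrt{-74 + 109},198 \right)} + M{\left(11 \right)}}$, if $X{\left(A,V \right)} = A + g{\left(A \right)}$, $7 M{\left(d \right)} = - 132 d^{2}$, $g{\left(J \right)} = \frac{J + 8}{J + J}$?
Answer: $\frac{\sqrt{-11177950 + 5460 \sqrt{35}}}{70} \approx 47.693 i$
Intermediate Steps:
$g{\left(J \right)} = \frac{8 + J}{2 J}$
$M{\left(d \right)} = - \frac{132 d^{2}}{7}$ ($M{\left(d \right)} = \frac{\left(-132\right) d^{2}}{7} = - \frac{132 d^{2}}{7}$)
$X{\left(A,V \right)} = A + \frac{8 + A}{2 A}$
$\sqrt{X{\left(\sqrt{-74 + 109},198 \right)} + M{\left(11 \right)}} = \sqrt{\left(\frac{1}{2} + \sqrt{-74 + 109} + \frac{4}{\sqrt{-74 + 109}}\right) - \frac{132 \cdot 11^{2}}{7}} = \sqrt{\left(\frac{1}{2} + \sqrt{35} + \frac{4}{\sqrt{35}}\right) - \frac{15972}{7}} = \sqrt{\left(\frac{1}{2} + \sqrt{35} + 4 \frac{\sqrt{35}}{35}\right) - \frac{15972}{7}} = \sqrt{\left(\frac{1}{2} + \sqrt{35} + \frac{4 \sqrt{35}}{35}\right) - \frac{15972}{7}} = \sqrt{\left(\frac{1}{2} + \frac{39 \sqrt{35}}{35}\right) - \frac{15972}{7}} = \sqrt{- \frac{31937}{14} + \frac{39 \sqrt{35}}{35}}$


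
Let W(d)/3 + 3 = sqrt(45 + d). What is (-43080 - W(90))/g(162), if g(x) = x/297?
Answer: -157927/2 - 33*sqrt(15)/2 ≈ -79027.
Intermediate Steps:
g(x) = x/297 (g(x) = x*(1/297) = x/297)
W(d) = -9 + 3*sqrt(45 + d)
(-43080 - W(90))/g(162) = (-43080 - (-9 + 3*sqrt(45 + 90)))/(((1/297)*162)) = (-43080 - (-9 + 3*sqrt(135)))/(6/11) = (-43080 - (-9 + 3*(3*sqrt(15))))*(11/6) = (-43080 - (-9 + 9*sqrt(15)))*(11/6) = (-43080 + (9 - 9*sqrt(15)))*(11/6) = (-43071 - 9*sqrt(15))*(11/6) = -157927/2 - 33*sqrt(15)/2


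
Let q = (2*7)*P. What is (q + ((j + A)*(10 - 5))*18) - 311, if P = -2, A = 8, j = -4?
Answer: 21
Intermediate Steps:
q = -28 (q = (2*7)*(-2) = 14*(-2) = -28)
(q + ((j + A)*(10 - 5))*18) - 311 = (-28 + ((-4 + 8)*(10 - 5))*18) - 311 = (-28 + (4*5)*18) - 311 = (-28 + 20*18) - 311 = (-28 + 360) - 311 = 332 - 311 = 21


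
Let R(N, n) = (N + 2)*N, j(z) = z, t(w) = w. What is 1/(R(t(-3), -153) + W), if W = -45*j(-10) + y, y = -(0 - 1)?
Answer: 1/454 ≈ 0.0022026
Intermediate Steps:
R(N, n) = N*(2 + N) (R(N, n) = (2 + N)*N = N*(2 + N))
y = 1 (y = -1*(-1) = 1)
W = 451 (W = -45*(-10) + 1 = 450 + 1 = 451)
1/(R(t(-3), -153) + W) = 1/(-3*(2 - 3) + 451) = 1/(-3*(-1) + 451) = 1/(3 + 451) = 1/454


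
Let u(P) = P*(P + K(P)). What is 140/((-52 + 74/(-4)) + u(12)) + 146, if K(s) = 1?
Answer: 25246/171 ≈ 147.64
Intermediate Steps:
u(P) = P*(1 + P) (u(P) = P*(P + 1) = P*(1 + P))
140/((-52 + 74/(-4)) + u(12)) + 146 = 140/((-52 + 74/(-4)) + 12*(1 + 12)) + 146 = 140/((-52 + 74*(-¼)) + 12*13) + 146 = 140/((-52 - 37/2) + 156) + 146 = 140/(-141/2 + 156) + 146 = 140/(171/2) + 146 = 140*(2/171) + 146 = 280/171 + 146 = 25246/171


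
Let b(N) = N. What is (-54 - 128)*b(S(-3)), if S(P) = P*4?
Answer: 2184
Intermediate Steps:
S(P) = 4*P
(-54 - 128)*b(S(-3)) = (-54 - 128)*(4*(-3)) = -182*(-12) = 2184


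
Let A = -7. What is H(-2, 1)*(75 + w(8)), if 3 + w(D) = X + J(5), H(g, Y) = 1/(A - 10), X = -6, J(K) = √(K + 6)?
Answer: -66/17 - √11/17 ≈ -4.0774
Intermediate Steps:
J(K) = √(6 + K)
H(g, Y) = -1/17 (H(g, Y) = 1/(-7 - 10) = 1/(-17) = -1/17)
w(D) = -9 + √11 (w(D) = -3 + (-6 + √(6 + 5)) = -3 + (-6 + √11) = -9 + √11)
H(-2, 1)*(75 + w(8)) = -(75 + (-9 + √11))/17 = -(66 + √11)/17 = -66/17 - √11/17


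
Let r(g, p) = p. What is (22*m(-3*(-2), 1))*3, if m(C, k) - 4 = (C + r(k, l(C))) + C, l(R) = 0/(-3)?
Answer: 1056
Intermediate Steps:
l(R) = 0 (l(R) = 0*(-⅓) = 0)
m(C, k) = 4 + 2*C (m(C, k) = 4 + ((C + 0) + C) = 4 + (C + C) = 4 + 2*C)
(22*m(-3*(-2), 1))*3 = (22*(4 + 2*(-3*(-2))))*3 = (22*(4 + 2*6))*3 = (22*(4 + 12))*3 = (22*16)*3 = 352*3 = 1056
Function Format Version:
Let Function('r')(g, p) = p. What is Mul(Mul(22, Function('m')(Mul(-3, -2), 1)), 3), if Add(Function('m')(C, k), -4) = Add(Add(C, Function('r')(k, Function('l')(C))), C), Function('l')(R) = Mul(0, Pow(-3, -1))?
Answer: 1056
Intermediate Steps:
Function('l')(R) = 0 (Function('l')(R) = Mul(0, Rational(-1, 3)) = 0)
Function('m')(C, k) = Add(4, Mul(2, C)) (Function('m')(C, k) = Add(4, Add(Add(C, 0), C)) = Add(4, Add(C, C)) = Add(4, Mul(2, C)))
Mul(Mul(22, Function('m')(Mul(-3, -2), 1)), 3) = Mul(Mul(22, Add(4, Mul(2, Mul(-3, -2)))), 3) = Mul(Mul(22, Add(4, Mul(2, 6))), 3) = Mul(Mul(22, Add(4, 12)), 3) = Mul(Mul(22, 16), 3) = Mul(352, 3) = 1056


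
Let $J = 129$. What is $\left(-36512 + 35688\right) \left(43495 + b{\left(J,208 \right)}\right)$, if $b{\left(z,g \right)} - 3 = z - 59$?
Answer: $-35900032$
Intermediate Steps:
$b{\left(z,g \right)} = -56 + z$ ($b{\left(z,g \right)} = 3 + \left(z - 59\right) = 3 + \left(-59 + z\right) = -56 + z$)
$\left(-36512 + 35688\right) \left(43495 + b{\left(J,208 \right)}\right) = \left(-36512 + 35688\right) \left(43495 + \left(-56 + 129\right)\right) = - 824 \left(43495 + 73\right) = \left(-824\right) 43568 = -35900032$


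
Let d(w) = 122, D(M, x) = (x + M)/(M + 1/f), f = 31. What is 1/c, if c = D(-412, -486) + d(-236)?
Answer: 12771/1585900 ≈ 0.0080528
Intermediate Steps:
D(M, x) = (M + x)/(1/31 + M) (D(M, x) = (x + M)/(M + 1/31) = (M + x)/(M + 1/31) = (M + x)/(1/31 + M))
c = 1585900/12771 (c = 31*(-412 - 486)/(1 + 31*(-412)) + 122 = 31*(-898)/(1 - 12772) + 122 = 31*(-898)/(-12771) + 122 = 31*(-1/12771)*(-898) + 122 = 27838/12771 + 122 = 1585900/12771 ≈ 124.18)
1/c = 1/(1585900/12771) = 12771/1585900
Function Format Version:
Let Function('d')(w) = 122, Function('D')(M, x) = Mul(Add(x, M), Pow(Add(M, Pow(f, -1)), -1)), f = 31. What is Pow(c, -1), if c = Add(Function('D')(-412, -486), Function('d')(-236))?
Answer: Rational(12771, 1585900) ≈ 0.0080528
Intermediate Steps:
Function('D')(M, x) = Mul(Pow(Add(Rational(1, 31), M), -1), Add(M, x)) (Function('D')(M, x) = Mul(Add(x, M), Pow(Add(M, Pow(31, -1)), -1)) = Mul(Add(M, x), Pow(Add(M, Rational(1, 31)), -1)) = Mul(Add(M, x), Pow(Add(Rational(1, 31), M), -1)) = Mul(Pow(Add(Rational(1, 31), M), -1), Add(M, x)))
c = Rational(1585900, 12771) (c = Add(Mul(31, Pow(Add(1, Mul(31, -412)), -1), Add(-412, -486)), 122) = Add(Mul(31, Pow(Add(1, -12772), -1), -898), 122) = Add(Mul(31, Pow(-12771, -1), -898), 122) = Add(Mul(31, Rational(-1, 12771), -898), 122) = Add(Rational(27838, 12771), 122) = Rational(1585900, 12771) ≈ 124.18)
Pow(c, -1) = Pow(Rational(1585900, 12771), -1) = Rational(12771, 1585900)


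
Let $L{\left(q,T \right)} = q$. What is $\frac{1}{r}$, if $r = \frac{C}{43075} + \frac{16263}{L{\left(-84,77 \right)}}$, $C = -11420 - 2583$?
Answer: $- \frac{1206100}{233901659} \approx -0.0051564$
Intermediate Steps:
$C = -14003$ ($C = -11420 - 2583 = -14003$)
$r = - \frac{233901659}{1206100}$ ($r = - \frac{14003}{43075} + \frac{16263}{-84} = \left(-14003\right) \frac{1}{43075} + 16263 \left(- \frac{1}{84}\right) = - \frac{14003}{43075} - \frac{5421}{28} = - \frac{233901659}{1206100} \approx -193.93$)
$\frac{1}{r} = \frac{1}{- \frac{233901659}{1206100}} = - \frac{1206100}{233901659}$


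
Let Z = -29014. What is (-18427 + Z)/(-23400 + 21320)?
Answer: 47441/2080 ≈ 22.808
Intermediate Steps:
(-18427 + Z)/(-23400 + 21320) = (-18427 - 29014)/(-23400 + 21320) = -47441/(-2080) = -47441*(-1/2080) = 47441/2080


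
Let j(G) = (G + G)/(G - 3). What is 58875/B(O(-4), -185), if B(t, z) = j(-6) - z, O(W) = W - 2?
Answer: 176625/559 ≈ 315.97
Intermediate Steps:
j(G) = 2*G/(-3 + G) (j(G) = (2*G)/(-3 + G) = 2*G/(-3 + G))
O(W) = -2 + W
B(t, z) = 4/3 - z (B(t, z) = 2*(-6)/(-3 - 6) - z = 2*(-6)/(-9) - z = 2*(-6)*(-⅑) - z = 4/3 - z)
58875/B(O(-4), -185) = 58875/(4/3 - 1*(-185)) = 58875/(4/3 + 185) = 58875/(559/3) = 58875*(3/559) = 176625/559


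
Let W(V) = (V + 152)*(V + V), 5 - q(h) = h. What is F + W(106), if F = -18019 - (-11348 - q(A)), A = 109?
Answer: 47921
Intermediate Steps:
q(h) = 5 - h
F = -6775 (F = -18019 - (-11348 - (5 - 1*109)) = -18019 - (-11348 - (5 - 109)) = -18019 - (-11348 - 1*(-104)) = -18019 - (-11348 + 104) = -18019 - 1*(-11244) = -18019 + 11244 = -6775)
W(V) = 2*V*(152 + V) (W(V) = (152 + V)*(2*V) = 2*V*(152 + V))
F + W(106) = -6775 + 2*106*(152 + 106) = -6775 + 2*106*258 = -6775 + 54696 = 47921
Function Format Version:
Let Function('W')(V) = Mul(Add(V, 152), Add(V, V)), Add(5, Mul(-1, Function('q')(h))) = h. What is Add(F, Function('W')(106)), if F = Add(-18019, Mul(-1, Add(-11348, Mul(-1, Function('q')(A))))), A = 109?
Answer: 47921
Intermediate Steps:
Function('q')(h) = Add(5, Mul(-1, h))
F = -6775 (F = Add(-18019, Mul(-1, Add(-11348, Mul(-1, Add(5, Mul(-1, 109)))))) = Add(-18019, Mul(-1, Add(-11348, Mul(-1, Add(5, -109))))) = Add(-18019, Mul(-1, Add(-11348, Mul(-1, -104)))) = Add(-18019, Mul(-1, Add(-11348, 104))) = Add(-18019, Mul(-1, -11244)) = Add(-18019, 11244) = -6775)
Function('W')(V) = Mul(2, V, Add(152, V)) (Function('W')(V) = Mul(Add(152, V), Mul(2, V)) = Mul(2, V, Add(152, V)))
Add(F, Function('W')(106)) = Add(-6775, Mul(2, 106, Add(152, 106))) = Add(-6775, Mul(2, 106, 258)) = Add(-6775, 54696) = 47921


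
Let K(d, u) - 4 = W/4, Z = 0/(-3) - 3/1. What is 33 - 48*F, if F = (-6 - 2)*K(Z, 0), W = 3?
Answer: 1857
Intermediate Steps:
Z = -3 (Z = 0*(-1/3) - 3*1 = 0 - 3 = -3)
K(d, u) = 19/4 (K(d, u) = 4 + 3/4 = 19/4)
F = -38 (F = (-6 - 2)*(19/4) = -8*19/4 = -38)
33 - 48*F = 33 - 48*(-38) = 33 + 1824 = 1857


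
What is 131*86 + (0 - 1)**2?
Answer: 11267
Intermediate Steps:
131*86 + (0 - 1)**2 = 11266 + (-1)**2 = 11266 + 1 = 11267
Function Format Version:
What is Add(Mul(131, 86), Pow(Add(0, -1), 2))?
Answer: 11267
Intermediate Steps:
Add(Mul(131, 86), Pow(Add(0, -1), 2)) = Add(11266, Pow(-1, 2)) = Add(11266, 1) = 11267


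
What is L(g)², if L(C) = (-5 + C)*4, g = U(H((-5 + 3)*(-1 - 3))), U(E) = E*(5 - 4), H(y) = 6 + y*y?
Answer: 67600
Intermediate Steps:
H(y) = 6 + y²
U(E) = E (U(E) = E*1 = E)
g = 70 (g = 6 + ((-5 + 3)*(-1 - 3))² = 6 + (-2*(-4))² = 6 + 8² = 6 + 64 = 70)
L(C) = -20 + 4*C
L(g)² = (-20 + 4*70)² = (-20 + 280)² = 260² = 67600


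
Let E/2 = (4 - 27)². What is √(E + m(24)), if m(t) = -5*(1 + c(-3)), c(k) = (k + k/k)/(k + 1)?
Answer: 2*√262 ≈ 32.373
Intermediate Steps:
E = 1058 (E = 2*(4 - 27)² = 2*(-23)² = 2*529 = 1058)
c(k) = 1 (c(k) = (k + 1)/(1 + k) = (1 + k)/(1 + k) = 1)
m(t) = -10 (m(t) = -5*(1 + 1) = -5*2 = -10)
√(E + m(24)) = √(1058 - 10) = √1048 = 2*√262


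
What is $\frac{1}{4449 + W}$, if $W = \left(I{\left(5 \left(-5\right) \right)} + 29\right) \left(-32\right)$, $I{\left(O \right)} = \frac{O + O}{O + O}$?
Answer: $\frac{1}{3489} \approx 0.00028661$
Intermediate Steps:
$I{\left(O \right)} = 1$ ($I{\left(O \right)} = \frac{2 O}{2 O} = 2 O \frac{1}{2 O} = 1$)
$W = -960$ ($W = \left(1 + 29\right) \left(-32\right) = 30 \left(-32\right) = -960$)
$\frac{1}{4449 + W} = \frac{1}{4449 - 960} = \frac{1}{3489}$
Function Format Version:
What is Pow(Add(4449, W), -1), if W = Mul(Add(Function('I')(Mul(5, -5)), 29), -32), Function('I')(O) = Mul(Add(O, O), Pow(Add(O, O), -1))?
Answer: Rational(1, 3489) ≈ 0.00028661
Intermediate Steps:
Function('I')(O) = 1 (Function('I')(O) = Mul(Mul(2, O), Pow(Mul(2, O), -1)) = Mul(Mul(2, O), Mul(Rational(1, 2), Pow(O, -1))) = 1)
W = -960 (W = Mul(Add(1, 29), -32) = Mul(30, -32) = -960)
Pow(Add(4449, W), -1) = Pow(Add(4449, -960), -1) = Pow(3489, -1) = Rational(1, 3489)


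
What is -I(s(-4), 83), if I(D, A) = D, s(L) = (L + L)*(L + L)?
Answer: -64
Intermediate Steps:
s(L) = 4*L**2 (s(L) = (2*L)*(2*L) = 4*L**2)
-I(s(-4), 83) = -4*(-4)**2 = -4*16 = -1*64 = -64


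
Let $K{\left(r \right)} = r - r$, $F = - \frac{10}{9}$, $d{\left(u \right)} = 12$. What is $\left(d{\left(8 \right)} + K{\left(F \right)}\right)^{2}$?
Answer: $144$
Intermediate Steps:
$F = - \frac{10}{9}$ ($F = \left(-10\right) \frac{1}{9} = - \frac{10}{9} \approx -1.1111$)
$K{\left(r \right)} = 0$
$\left(d{\left(8 \right)} + K{\left(F \right)}\right)^{2} = \left(12 + 0\right)^{2} = 12^{2} = 144$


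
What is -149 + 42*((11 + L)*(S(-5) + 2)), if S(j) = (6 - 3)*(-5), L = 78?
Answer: -48743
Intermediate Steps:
S(j) = -15 (S(j) = 3*(-5) = -15)
-149 + 42*((11 + L)*(S(-5) + 2)) = -149 + 42*((11 + 78)*(-15 + 2)) = -149 + 42*(89*(-13)) = -149 + 42*(-1157) = -149 - 48594 = -48743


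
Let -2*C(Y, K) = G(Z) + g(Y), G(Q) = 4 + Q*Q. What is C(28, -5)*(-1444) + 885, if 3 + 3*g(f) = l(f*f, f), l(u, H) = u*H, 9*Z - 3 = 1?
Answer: 428190971/81 ≈ 5.2863e+6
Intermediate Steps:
Z = 4/9 (Z = ⅓ + (⅑)*1 = ⅓ + ⅑ = 4/9 ≈ 0.44444)
l(u, H) = H*u
G(Q) = 4 + Q²
g(f) = -1 + f³/3 (g(f) = -1 + (f*(f*f))/3 = -1 + (f*f²)/3 = -1 + f³/3)
C(Y, K) = -259/162 - Y³/6 (C(Y, K) = -((4 + (4/9)²) + (-1 + Y³/3))/2 = -((4 + 16/81) + (-1 + Y³/3))/2 = -(340/81 + (-1 + Y³/3))/2 = -(259/81 + Y³/3)/2 = -259/162 - Y³/6)
C(28, -5)*(-1444) + 885 = (-259/162 - ⅙*28³)*(-1444) + 885 = (-259/162 - ⅙*21952)*(-1444) + 885 = (-259/162 - 10976/3)*(-1444) + 885 = -592963/162*(-1444) + 885 = 428119286/81 + 885 = 428190971/81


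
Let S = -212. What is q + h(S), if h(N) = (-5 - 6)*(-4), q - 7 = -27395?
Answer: -27344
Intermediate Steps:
q = -27388 (q = 7 - 27395 = -27388)
h(N) = 44 (h(N) = -11*(-4) = 44)
q + h(S) = -27388 + 44 = -27344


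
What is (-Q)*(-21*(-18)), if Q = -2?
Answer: 756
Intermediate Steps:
(-Q)*(-21*(-18)) = (-1*(-2))*(-21*(-18)) = 2*378 = 756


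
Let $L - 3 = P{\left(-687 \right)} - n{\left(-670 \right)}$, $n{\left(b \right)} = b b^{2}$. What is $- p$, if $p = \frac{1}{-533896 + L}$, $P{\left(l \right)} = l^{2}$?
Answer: $- \frac{1}{300701076} \approx -3.3256 \cdot 10^{-9}$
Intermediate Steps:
$n{\left(b \right)} = b^{3}$
$L = 301234972$ ($L = 3 + \left(\left(-687\right)^{2} - \left(-670\right)^{3}\right) = 3 + \left(471969 - -300763000\right) = 3 + \left(471969 + 300763000\right) = 3 + 301234969 = 301234972$)
$p = \frac{1}{300701076}$ ($p = \frac{1}{-533896 + 301234972} = \frac{1}{300701076} \approx 3.3256 \cdot 10^{-9}$)
$- p = \left(-1\right) \frac{1}{300701076} = - \frac{1}{300701076}$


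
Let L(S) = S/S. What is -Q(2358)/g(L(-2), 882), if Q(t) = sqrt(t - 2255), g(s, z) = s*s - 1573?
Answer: sqrt(103)/1572 ≈ 0.0064560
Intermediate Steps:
L(S) = 1
g(s, z) = -1573 + s**2 (g(s, z) = s**2 - 1573 = -1573 + s**2)
Q(t) = sqrt(-2255 + t)
-Q(2358)/g(L(-2), 882) = -sqrt(-2255 + 2358)/(-1573 + 1**2) = -sqrt(103)/(-1573 + 1) = -sqrt(103)/(-1572) = -sqrt(103)*(-1)/1572 = -(-1)*sqrt(103)/1572 = sqrt(103)/1572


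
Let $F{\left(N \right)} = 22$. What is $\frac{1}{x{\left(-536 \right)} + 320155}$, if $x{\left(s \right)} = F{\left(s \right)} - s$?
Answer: $\frac{1}{320713} \approx 3.1181 \cdot 10^{-6}$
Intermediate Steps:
$x{\left(s \right)} = 22 - s$
$\frac{1}{x{\left(-536 \right)} + 320155} = \frac{1}{\left(22 - -536\right) + 320155} = \frac{1}{\left(22 + 536\right) + 320155} = \frac{1}{558 + 320155} = \frac{1}{320713}$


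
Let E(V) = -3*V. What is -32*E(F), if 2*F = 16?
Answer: 768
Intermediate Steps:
F = 8 (F = (1/2)*16 = 8)
-32*E(F) = -(-96)*8 = -32*(-24) = 768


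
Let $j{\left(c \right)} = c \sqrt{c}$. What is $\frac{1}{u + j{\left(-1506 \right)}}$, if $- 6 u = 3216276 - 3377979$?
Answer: $\frac{11978}{1840885185} + \frac{2008 i \sqrt{1506}}{5522655555} \approx 6.5066 \cdot 10^{-6} + 1.411 \cdot 10^{-5} i$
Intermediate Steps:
$u = \frac{53901}{2}$ ($u = - \frac{3216276 - 3377979}{6} = \left(- \frac{1}{6}\right) \left(-161703\right) = \frac{53901}{2} \approx 26951.0$)
$j{\left(c \right)} = c^{\frac{3}{2}}$
$\frac{1}{u + j{\left(-1506 \right)}} = \frac{1}{\frac{53901}{2} + \left(-1506\right)^{\frac{3}{2}}} = \frac{1}{\frac{53901}{2} - 1506 i \sqrt{1506}}$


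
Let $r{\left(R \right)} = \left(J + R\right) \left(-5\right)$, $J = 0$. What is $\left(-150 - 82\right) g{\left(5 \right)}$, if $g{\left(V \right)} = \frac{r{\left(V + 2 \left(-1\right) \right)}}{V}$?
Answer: $696$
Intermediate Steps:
$r{\left(R \right)} = - 5 R$ ($r{\left(R \right)} = \left(0 + R\right) \left(-5\right) = R \left(-5\right) = - 5 R$)
$g{\left(V \right)} = \frac{10 - 5 V}{V}$ ($g{\left(V \right)} = \frac{\left(-5\right) \left(V + 2 \left(-1\right)\right)}{V} = \frac{\left(-5\right) \left(V - 2\right)}{V} = \frac{\left(-5\right) \left(-2 + V\right)}{V} = \frac{10 - 5 V}{V}$)
$\left(-150 - 82\right) g{\left(5 \right)} = \left(-150 - 82\right) \left(-5 + \frac{10}{5}\right) = - 232 \left(-5 + 10 \cdot \frac{1}{5}\right) = - 232 \left(-5 + 2\right) = \left(-232\right) \left(-3\right) = 696$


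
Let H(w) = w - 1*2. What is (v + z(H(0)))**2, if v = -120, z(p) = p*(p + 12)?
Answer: 19600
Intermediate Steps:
H(w) = -2 + w (H(w) = w - 2 = -2 + w)
z(p) = p*(12 + p)
(v + z(H(0)))**2 = (-120 + (-2 + 0)*(12 + (-2 + 0)))**2 = (-120 - 2*(12 - 2))**2 = (-120 - 2*10)**2 = (-120 - 20)**2 = (-140)**2 = 19600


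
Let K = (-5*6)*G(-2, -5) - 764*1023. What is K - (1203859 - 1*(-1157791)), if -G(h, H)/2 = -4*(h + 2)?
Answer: -3143222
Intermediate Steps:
G(h, H) = 16 + 8*h (G(h, H) = -(-8)*(h + 2) = -(-8)*(2 + h) = -2*(-8 - 4*h) = 16 + 8*h)
K = -781572 (K = (-5*6)*(16 + 8*(-2)) - 764*1023 = -30*(16 - 16) - 781572 = -30*0 - 781572 = 0 - 781572 = -781572)
K - (1203859 - 1*(-1157791)) = -781572 - (1203859 - 1*(-1157791)) = -781572 - (1203859 + 1157791) = -781572 - 1*2361650 = -781572 - 2361650 = -3143222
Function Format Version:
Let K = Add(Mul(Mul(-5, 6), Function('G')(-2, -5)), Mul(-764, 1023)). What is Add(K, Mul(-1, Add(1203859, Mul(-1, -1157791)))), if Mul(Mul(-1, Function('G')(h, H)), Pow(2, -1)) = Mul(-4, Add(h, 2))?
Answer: -3143222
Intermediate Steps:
Function('G')(h, H) = Add(16, Mul(8, h)) (Function('G')(h, H) = Mul(-2, Mul(-4, Add(h, 2))) = Mul(-2, Mul(-4, Add(2, h))) = Mul(-2, Add(-8, Mul(-4, h))) = Add(16, Mul(8, h)))
K = -781572 (K = Add(Mul(Mul(-5, 6), Add(16, Mul(8, -2))), Mul(-764, 1023)) = Add(Mul(-30, Add(16, -16)), -781572) = Add(Mul(-30, 0), -781572) = Add(0, -781572) = -781572)
Add(K, Mul(-1, Add(1203859, Mul(-1, -1157791)))) = Add(-781572, Mul(-1, Add(1203859, Mul(-1, -1157791)))) = Add(-781572, Mul(-1, Add(1203859, 1157791))) = Add(-781572, Mul(-1, 2361650)) = Add(-781572, -2361650) = -3143222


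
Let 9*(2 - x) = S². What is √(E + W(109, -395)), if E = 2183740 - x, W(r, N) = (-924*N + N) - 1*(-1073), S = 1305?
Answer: √2738621 ≈ 1654.9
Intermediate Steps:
x = -189223 (x = 2 - ⅑*1305² = 2 - ⅑*1703025 = 2 - 189225 = -189223)
W(r, N) = 1073 - 923*N (W(r, N) = -923*N + 1073 = 1073 - 923*N)
E = 2372963 (E = 2183740 - 1*(-189223) = 2183740 + 189223 = 2372963)
√(E + W(109, -395)) = √(2372963 + (1073 - 923*(-395))) = √(2372963 + (1073 + 364585)) = √(2372963 + 365658) = √2738621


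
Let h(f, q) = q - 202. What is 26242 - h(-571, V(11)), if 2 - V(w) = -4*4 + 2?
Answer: 26428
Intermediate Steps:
V(w) = 16 (V(w) = 2 - (-4*4 + 2) = 2 - (-16 + 2) = 2 - 1*(-14) = 2 + 14 = 16)
h(f, q) = -202 + q
26242 - h(-571, V(11)) = 26242 - (-202 + 16) = 26242 - 1*(-186) = 26242 + 186 = 26428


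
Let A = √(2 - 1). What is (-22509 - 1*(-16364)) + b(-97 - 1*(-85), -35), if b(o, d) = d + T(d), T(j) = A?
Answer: -6179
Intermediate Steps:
A = 1 (A = √1 = 1)
T(j) = 1
b(o, d) = 1 + d (b(o, d) = d + 1 = 1 + d)
(-22509 - 1*(-16364)) + b(-97 - 1*(-85), -35) = (-22509 - 1*(-16364)) + (1 - 35) = (-22509 + 16364) - 34 = -6145 - 34 = -6179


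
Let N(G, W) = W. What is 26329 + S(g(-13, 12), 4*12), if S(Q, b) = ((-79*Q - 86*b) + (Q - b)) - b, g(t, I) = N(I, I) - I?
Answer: 22105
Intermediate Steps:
g(t, I) = 0 (g(t, I) = I - I = 0)
S(Q, b) = -88*b - 78*Q (S(Q, b) = ((-86*b - 79*Q) + (Q - b)) - b = (-87*b - 78*Q) - b = -88*b - 78*Q)
26329 + S(g(-13, 12), 4*12) = 26329 + (-352*12 - 78*0) = 26329 + (-88*48 + 0) = 26329 + (-4224 + 0) = 26329 - 4224 = 22105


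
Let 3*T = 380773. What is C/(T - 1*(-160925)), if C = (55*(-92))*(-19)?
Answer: 72105/215887 ≈ 0.33399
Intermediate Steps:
T = 380773/3 (T = (⅓)*380773 = 380773/3 ≈ 1.2692e+5)
C = 96140 (C = -5060*(-19) = 96140)
C/(T - 1*(-160925)) = 96140/(380773/3 - 1*(-160925)) = 96140/(380773/3 + 160925) = 96140/(863548/3) = 96140*(3/863548) = 72105/215887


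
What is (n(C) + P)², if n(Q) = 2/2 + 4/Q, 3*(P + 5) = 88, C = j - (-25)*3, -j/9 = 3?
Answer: 93025/144 ≈ 646.01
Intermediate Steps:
j = -27 (j = -9*3 = -27)
C = 48 (C = -27 - (-25)*3 = -27 - 5*(-15) = -27 + 75 = 48)
P = 73/3 (P = -5 + (⅓)*88 = -5 + 88/3 = 73/3 ≈ 24.333)
n(Q) = 1 + 4/Q (n(Q) = 2*(½) + 4/Q = 1 + 4/Q)
(n(C) + P)² = ((4 + 48)/48 + 73/3)² = ((1/48)*52 + 73/3)² = (13/12 + 73/3)² = (305/12)² = 93025/144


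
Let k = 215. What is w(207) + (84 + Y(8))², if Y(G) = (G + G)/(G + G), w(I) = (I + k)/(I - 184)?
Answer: 166597/23 ≈ 7243.3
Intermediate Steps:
w(I) = (215 + I)/(-184 + I) (w(I) = (I + 215)/(I - 184) = (215 + I)/(-184 + I))
Y(G) = 1 (Y(G) = (2*G)/((2*G)) = (2*G)*(1/(2*G)) = 1)
w(207) + (84 + Y(8))² = (215 + 207)/(-184 + 207) + (84 + 1)² = 422/23 + 85² = (1/23)*422 + 7225 = 422/23 + 7225 = 166597/23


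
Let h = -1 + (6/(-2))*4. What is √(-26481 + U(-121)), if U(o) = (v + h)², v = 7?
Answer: I*√26445 ≈ 162.62*I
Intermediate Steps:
h = -13 (h = -1 + (6*(-½))*4 = -1 - 3*4 = -1 - 12 = -13)
U(o) = 36 (U(o) = (7 - 13)² = (-6)² = 36)
√(-26481 + U(-121)) = √(-26481 + 36) = √(-26445) = I*√26445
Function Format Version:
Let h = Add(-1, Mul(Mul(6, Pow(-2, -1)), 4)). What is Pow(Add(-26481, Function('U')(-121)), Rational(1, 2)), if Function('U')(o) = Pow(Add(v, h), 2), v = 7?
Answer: Mul(I, Pow(26445, Rational(1, 2))) ≈ Mul(162.62, I)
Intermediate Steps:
h = -13 (h = Add(-1, Mul(Mul(6, Rational(-1, 2)), 4)) = Add(-1, Mul(-3, 4)) = Add(-1, -12) = -13)
Function('U')(o) = 36 (Function('U')(o) = Pow(Add(7, -13), 2) = Pow(-6, 2) = 36)
Pow(Add(-26481, Function('U')(-121)), Rational(1, 2)) = Pow(Add(-26481, 36), Rational(1, 2)) = Pow(-26445, Rational(1, 2)) = Mul(I, Pow(26445, Rational(1, 2)))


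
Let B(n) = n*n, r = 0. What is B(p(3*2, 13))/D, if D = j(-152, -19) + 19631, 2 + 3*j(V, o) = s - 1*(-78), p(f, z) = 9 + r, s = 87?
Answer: 243/59056 ≈ 0.0041147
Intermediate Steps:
p(f, z) = 9 (p(f, z) = 9 + 0 = 9)
j(V, o) = 163/3 (j(V, o) = -⅔ + (87 - 1*(-78))/3 = -⅔ + (87 + 78)/3 = -⅔ + (⅓)*165 = -⅔ + 55 = 163/3)
B(n) = n²
D = 59056/3 (D = 163/3 + 19631 = 59056/3 ≈ 19685.)
B(p(3*2, 13))/D = 9²/(59056/3) = 81*(3/59056) = 243/59056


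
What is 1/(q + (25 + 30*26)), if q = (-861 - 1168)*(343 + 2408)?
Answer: -1/5580974 ≈ -1.7918e-7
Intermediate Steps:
q = -5581779 (q = -2029*2751 = -5581779)
1/(q + (25 + 30*26)) = 1/(-5581779 + (25 + 30*26)) = 1/(-5581779 + (25 + 780)) = 1/(-5581779 + 805) = 1/(-5580974) = -1/5580974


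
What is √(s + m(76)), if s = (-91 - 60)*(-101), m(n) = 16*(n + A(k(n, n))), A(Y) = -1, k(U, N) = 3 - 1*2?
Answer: √16451 ≈ 128.26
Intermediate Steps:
k(U, N) = 1 (k(U, N) = 3 - 2 = 1)
m(n) = -16 + 16*n (m(n) = 16*(n - 1) = 16*(-1 + n) = -16 + 16*n)
s = 15251 (s = -151*(-101) = 15251)
√(s + m(76)) = √(15251 + (-16 + 16*76)) = √(15251 + (-16 + 1216)) = √(15251 + 1200) = √16451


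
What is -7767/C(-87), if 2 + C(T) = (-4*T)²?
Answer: -7767/121102 ≈ -0.064136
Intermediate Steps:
C(T) = -2 + 16*T² (C(T) = -2 + (-4*T)² = -2 + 16*T²)
-7767/C(-87) = -7767/(-2 + 16*(-87)²) = -7767/(-2 + 16*7569) = -7767/(-2 + 121104) = -7767/121102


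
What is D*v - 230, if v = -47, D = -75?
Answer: 3295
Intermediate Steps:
D*v - 230 = -75*(-47) - 230 = 3525 - 230 = 3295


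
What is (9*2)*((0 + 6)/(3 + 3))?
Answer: 18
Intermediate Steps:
(9*2)*((0 + 6)/(3 + 3)) = 18*(6/6) = 18*(6*(⅙)) = 18*1 = 18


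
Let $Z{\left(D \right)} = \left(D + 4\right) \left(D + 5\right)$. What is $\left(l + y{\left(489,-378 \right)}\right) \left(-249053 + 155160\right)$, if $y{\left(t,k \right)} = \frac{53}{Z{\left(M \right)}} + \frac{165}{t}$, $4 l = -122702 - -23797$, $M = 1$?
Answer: $\frac{22703528988271}{9780} \approx 2.3214 \cdot 10^{9}$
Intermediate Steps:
$l = - \frac{98905}{4}$ ($l = \frac{-122702 - -23797}{4} = \frac{-122702 + 23797}{4} = \frac{1}{4} \left(-98905\right) = - \frac{98905}{4} \approx -24726.0$)
$Z{\left(D \right)} = \left(4 + D\right) \left(5 + D\right)$
$y{\left(t,k \right)} = \frac{53}{30} + \frac{165}{t}$ ($y{\left(t,k \right)} = \frac{53}{20 + 1^{2} + 9 \cdot 1} + \frac{165}{t} = \frac{53}{20 + 1 + 9} + \frac{165}{t} = \frac{53}{30} + \frac{165}{t}$)
$\left(l + y{\left(489,-378 \right)}\right) \left(-249053 + 155160\right) = \left(- \frac{98905}{4} + \left(\frac{53}{30} + \frac{165}{489}\right)\right) \left(-249053 + 155160\right) = \left(- \frac{98905}{4} + \left(\frac{53}{30} + 165 \cdot \frac{1}{489}\right)\right) \left(-93893\right) = \left(- \frac{98905}{4} + \left(\frac{53}{30} + \frac{55}{163}\right)\right) \left(-93893\right) = \left(- \frac{98905}{4} + \frac{10289}{4890}\right) \left(-93893\right) = \left(- \frac{241802147}{9780}\right) \left(-93893\right) = \frac{22703528988271}{9780}$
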